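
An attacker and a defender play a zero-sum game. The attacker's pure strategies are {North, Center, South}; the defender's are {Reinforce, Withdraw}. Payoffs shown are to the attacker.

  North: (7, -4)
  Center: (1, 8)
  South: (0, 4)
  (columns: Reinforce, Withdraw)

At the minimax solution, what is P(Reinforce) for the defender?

2/3

Row minima: North → -4, Center → 1, South → 0; maximin = 1.
Column maxima: Reinforce → 7, Withdraw → 8; minimax = 7.
1 ≠ 7, so there is no saddle point; optimal play is mixed.
South is strictly dominated by Center, so the attacker never plays it.
On the remaining 2×2 (North, Center vs Reinforce, Withdraw):
Let the attacker play North with probability p. Expected payoff against Reinforce: 7p + 1(1−p) = 6p + 1; against Withdraw: (-4)p + 8(1−p) = −12p + 8.
Setting these equal: 6p + 1 = −12p + 8 ⇒ 18p = 7 ⇒ p = 7/18, and the value is (6)·(7/18) + 1 = 10/3.
For the defender: with q = P(Reinforce), equating North's and Center's payoffs gives 11q − 4 = −7q + 8 ⇒ q = 2/3.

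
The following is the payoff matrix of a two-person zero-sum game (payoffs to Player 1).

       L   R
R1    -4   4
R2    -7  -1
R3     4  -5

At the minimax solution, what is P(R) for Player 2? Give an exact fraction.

8/17

Row minima: R1 → -4, R2 → -7, R3 → -5; maximin = -4.
Column maxima: L → 4, R → 4; minimax = 4.
-4 ≠ 4, so there is no saddle point; optimal play is mixed.
R2 is strictly dominated by R1, so Player 1 never plays it.
On the remaining 2×2 (R1, R3 vs L, R):
Let Player 1 play R1 with probability p. Expected payoff against L: (-4)p + 4(1−p) = −8p + 4; against R: 4p + (-5)(1−p) = 9p − 5.
Setting these equal: −8p + 4 = 9p − 5 ⇒ −17p = -9 ⇒ p = 9/17, and the value is (-8)·(9/17) + 4 = -4/17.
For Player 2: with q = P(L), equating R1's and R3's payoffs gives −8q + 4 = 9q − 5 ⇒ q = 9/17.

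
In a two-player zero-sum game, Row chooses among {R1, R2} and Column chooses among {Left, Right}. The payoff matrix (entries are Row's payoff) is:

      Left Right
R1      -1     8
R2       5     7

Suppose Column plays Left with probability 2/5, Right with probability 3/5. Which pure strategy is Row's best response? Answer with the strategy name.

R2

Expected payoff of R1: (2/5)·(-1) + (3/5)·8 = 22/5.
Expected payoff of R2: (2/5)·5 + (3/5)·7 = 31/5.
The largest is 31/5, so Row's best response is R2.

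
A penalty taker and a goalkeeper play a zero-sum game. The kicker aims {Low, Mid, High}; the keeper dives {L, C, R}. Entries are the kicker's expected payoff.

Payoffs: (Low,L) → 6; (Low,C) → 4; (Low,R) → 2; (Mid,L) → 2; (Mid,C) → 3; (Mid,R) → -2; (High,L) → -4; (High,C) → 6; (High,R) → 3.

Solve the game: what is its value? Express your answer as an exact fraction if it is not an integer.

26/11

Row minima: Low → 2, Mid → -2, High → -4; maximin = 2.
Column maxima: L → 6, C → 6, R → 3; minimax = 3.
2 ≠ 3, so there is no saddle point; optimal play is mixed.
Mid is strictly dominated by Low, so the kicker never plays it.
C is strictly dominated by R (it gives the kicker strictly more in every row), so the keeper never plays it.
On the remaining 2×2 (Low, High vs L, R):
Let the kicker play Low with probability p. Expected payoff against L: 6p + (-4)(1−p) = 10p − 4; against R: 2p + 3(1−p) = −p + 3.
Setting these equal: 10p − 4 = −p + 3 ⇒ 11p = 7 ⇒ p = 7/11, and the value is (10)·(7/11) − 4 = 26/11.
For the keeper: with q = P(L), equating Low's and High's payoffs gives 4q + 2 = −7q + 3 ⇒ q = 1/11.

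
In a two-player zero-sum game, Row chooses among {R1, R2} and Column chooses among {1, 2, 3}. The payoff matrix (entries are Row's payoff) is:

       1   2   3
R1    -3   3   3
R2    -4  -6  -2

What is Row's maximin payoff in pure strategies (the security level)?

-3

Row minima: R1 → -3, R2 → -6.
The best of these is -3.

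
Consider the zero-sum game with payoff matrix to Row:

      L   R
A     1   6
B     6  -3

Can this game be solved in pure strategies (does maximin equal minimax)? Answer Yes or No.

Row minima: A → 1, B → -3; maximin = 1.
Column maxima: L → 6, R → 6; minimax = 6.
1 ≠ 6, so no pure-strategy equilibrium exists.

No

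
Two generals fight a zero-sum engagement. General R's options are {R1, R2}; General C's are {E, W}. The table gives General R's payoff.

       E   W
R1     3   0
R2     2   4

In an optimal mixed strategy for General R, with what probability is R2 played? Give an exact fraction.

Row minima: R1 → 0, R2 → 2; maximin = 2.
Column maxima: E → 3, W → 4; minimax = 3.
2 ≠ 3, so there is no saddle point; optimal play is mixed.
Let General R play R1 with probability p. Expected payoff against E: 3p + 2(1−p) = p + 2; against W: 0p + 4(1−p) = −4p + 4.
Setting these equal: p + 2 = −4p + 4 ⇒ 5p = 2 ⇒ p = 2/5, and the value is (1)·(2/5) + 2 = 12/5.
For General C: with q = P(E), equating R1's and R2's payoffs gives 3q = −2q + 4 ⇒ q = 4/5.

3/5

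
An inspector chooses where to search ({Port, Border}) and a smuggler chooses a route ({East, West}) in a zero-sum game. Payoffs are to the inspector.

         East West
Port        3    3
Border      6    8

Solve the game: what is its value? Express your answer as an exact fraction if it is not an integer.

6

Row minima: Port → 3, Border → 6; maximin = 6.
Column maxima: East → 6, West → 8; minimax = 6.
Since maximin = minimax = 6, there is a saddle point and the value is 6.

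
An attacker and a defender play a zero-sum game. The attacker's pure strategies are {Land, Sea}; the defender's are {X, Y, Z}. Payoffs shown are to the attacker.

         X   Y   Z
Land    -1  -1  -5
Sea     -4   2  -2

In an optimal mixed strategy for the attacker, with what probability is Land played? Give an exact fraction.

1/3

Row minima: Land → -5, Sea → -4; maximin = -4.
Column maxima: X → -1, Y → 2, Z → -2; minimax = -2.
-4 ≠ -2, so there is no saddle point; optimal play is mixed.
Y is strictly dominated by Z (it gives the attacker strictly more in every row), so the defender never plays it.
On the remaining 2×2 (Land, Sea vs X, Z):
Let the attacker play Land with probability p. Expected payoff against X: (-1)p + (-4)(1−p) = 3p − 4; against Z: (-5)p + (-2)(1−p) = −3p − 2.
Setting these equal: 3p − 4 = −3p − 2 ⇒ 6p = 2 ⇒ p = 1/3, and the value is (3)·(1/3) − 4 = -3.
For the defender: with q = P(X), equating Land's and Sea's payoffs gives 4q − 5 = −2q − 2 ⇒ q = 1/2.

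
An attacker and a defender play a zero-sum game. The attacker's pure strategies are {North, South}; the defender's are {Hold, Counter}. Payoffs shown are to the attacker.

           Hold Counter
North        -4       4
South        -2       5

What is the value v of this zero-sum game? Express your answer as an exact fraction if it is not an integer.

Row minima: North → -4, South → -2; maximin = -2.
Column maxima: Hold → -2, Counter → 5; minimax = -2.
Since maximin = minimax = -2, there is a saddle point and the value is -2.

-2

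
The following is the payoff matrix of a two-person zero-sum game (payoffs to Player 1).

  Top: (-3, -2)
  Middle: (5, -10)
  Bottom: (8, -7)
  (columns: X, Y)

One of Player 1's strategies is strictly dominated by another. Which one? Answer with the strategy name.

Middle

Bottom gives a strictly higher payoff than Middle against every column: 8 > 5, -7 > -10.
So Middle is strictly dominated and Player 1 never plays it.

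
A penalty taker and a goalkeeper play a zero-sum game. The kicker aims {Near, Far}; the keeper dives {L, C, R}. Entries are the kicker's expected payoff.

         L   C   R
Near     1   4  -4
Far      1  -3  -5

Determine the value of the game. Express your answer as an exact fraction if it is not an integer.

Row minima: Near → -4, Far → -5; maximin = -4.
Column maxima: L → 1, C → 4, R → -4; minimax = -4.
Since maximin = minimax = -4, there is a saddle point and the value is -4.

-4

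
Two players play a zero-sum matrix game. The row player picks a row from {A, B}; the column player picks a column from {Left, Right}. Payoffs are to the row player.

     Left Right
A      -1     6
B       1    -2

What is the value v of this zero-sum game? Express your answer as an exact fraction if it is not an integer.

2/5

Row minima: A → -1, B → -2; maximin = -1.
Column maxima: Left → 1, Right → 6; minimax = 1.
-1 ≠ 1, so there is no saddle point; optimal play is mixed.
Let the row player play A with probability p. Expected payoff against Left: (-1)p + 1(1−p) = −2p + 1; against Right: 6p + (-2)(1−p) = 8p − 2.
Setting these equal: −2p + 1 = 8p − 2 ⇒ −10p = -3 ⇒ p = 3/10, and the value is (-2)·(3/10) + 1 = 2/5.
For the column player: with q = P(Left), equating A's and B's payoffs gives −7q + 6 = 3q − 2 ⇒ q = 4/5.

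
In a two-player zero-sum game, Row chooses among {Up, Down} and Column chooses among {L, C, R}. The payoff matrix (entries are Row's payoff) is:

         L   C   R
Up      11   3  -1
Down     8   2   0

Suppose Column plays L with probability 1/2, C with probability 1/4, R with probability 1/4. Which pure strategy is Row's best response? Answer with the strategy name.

Up

Expected payoff of Up: (1/2)·11 + (1/4)·3 + (1/4)·(-1) = 6.
Expected payoff of Down: (1/2)·8 + (1/4)·2 + (1/4)·0 = 9/2.
The largest is 6, so Row's best response is Up.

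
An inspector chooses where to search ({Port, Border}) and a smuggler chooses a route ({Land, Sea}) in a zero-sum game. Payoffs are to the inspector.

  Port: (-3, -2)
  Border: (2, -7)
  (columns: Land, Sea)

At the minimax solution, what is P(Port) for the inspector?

Row minima: Port → -3, Border → -7; maximin = -3.
Column maxima: Land → 2, Sea → -2; minimax = -2.
-3 ≠ -2, so there is no saddle point; optimal play is mixed.
Let the inspector play Port with probability p. Expected payoff against Land: (-3)p + 2(1−p) = −5p + 2; against Sea: (-2)p + (-7)(1−p) = 5p − 7.
Setting these equal: −5p + 2 = 5p − 7 ⇒ −10p = -9 ⇒ p = 9/10, and the value is (-5)·(9/10) + 2 = -5/2.
For the smuggler: with q = P(Land), equating Port's and Border's payoffs gives −q − 2 = 9q − 7 ⇒ q = 1/2.

9/10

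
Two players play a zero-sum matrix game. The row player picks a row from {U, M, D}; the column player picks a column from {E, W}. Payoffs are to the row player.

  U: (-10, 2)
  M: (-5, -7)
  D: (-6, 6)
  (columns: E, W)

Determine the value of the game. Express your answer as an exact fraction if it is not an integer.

Row minima: U → -10, M → -7, D → -6; maximin = -6.
Column maxima: E → -5, W → 6; minimax = -5.
-6 ≠ -5, so there is no saddle point; optimal play is mixed.
U is strictly dominated by D, so the row player never plays it.
On the remaining 2×2 (M, D vs E, W):
Let the row player play M with probability p. Expected payoff against E: (-5)p + (-6)(1−p) = p − 6; against W: (-7)p + 6(1−p) = −13p + 6.
Setting these equal: p − 6 = −13p + 6 ⇒ 14p = 12 ⇒ p = 6/7, and the value is (1)·(6/7) − 6 = -36/7.
For the column player: with q = P(E), equating M's and D's payoffs gives 2q − 7 = −12q + 6 ⇒ q = 13/14.

-36/7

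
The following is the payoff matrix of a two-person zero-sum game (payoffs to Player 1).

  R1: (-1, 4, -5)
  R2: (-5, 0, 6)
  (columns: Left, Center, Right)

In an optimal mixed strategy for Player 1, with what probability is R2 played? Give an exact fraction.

Row minima: R1 → -5, R2 → -5; maximin = -5.
Column maxima: Left → -1, Center → 4, Right → 6; minimax = -1.
-5 ≠ -1, so there is no saddle point; optimal play is mixed.
Center is strictly dominated by Left (it gives Player 1 strictly more in every row), so Player 2 never plays it.
On the remaining 2×2 (R1, R2 vs Left, Right):
Let Player 1 play R1 with probability p. Expected payoff against Left: (-1)p + (-5)(1−p) = 4p − 5; against Right: (-5)p + 6(1−p) = −11p + 6.
Setting these equal: 4p − 5 = −11p + 6 ⇒ 15p = 11 ⇒ p = 11/15, and the value is (4)·(11/15) − 5 = -31/15.
For Player 2: with q = P(Left), equating R1's and R2's payoffs gives 4q − 5 = −11q + 6 ⇒ q = 11/15.

4/15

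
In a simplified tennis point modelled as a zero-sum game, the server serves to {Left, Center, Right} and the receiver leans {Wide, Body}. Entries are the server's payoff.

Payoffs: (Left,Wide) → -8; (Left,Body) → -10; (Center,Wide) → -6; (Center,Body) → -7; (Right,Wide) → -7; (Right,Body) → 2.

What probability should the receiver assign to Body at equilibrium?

1/10

Row minima: Left → -10, Center → -7, Right → -7; maximin = -7.
Column maxima: Wide → -6, Body → 2; minimax = -6.
-7 ≠ -6, so there is no saddle point; optimal play is mixed.
Left is strictly dominated by Center, so the server never plays it.
On the remaining 2×2 (Center, Right vs Wide, Body):
Let the server play Center with probability p. Expected payoff against Wide: (-6)p + (-7)(1−p) = p − 7; against Body: (-7)p + 2(1−p) = −9p + 2.
Setting these equal: p − 7 = −9p + 2 ⇒ 10p = 9 ⇒ p = 9/10, and the value is (1)·(9/10) − 7 = -61/10.
For the receiver: with q = P(Wide), equating Center's and Right's payoffs gives q − 7 = −9q + 2 ⇒ q = 9/10.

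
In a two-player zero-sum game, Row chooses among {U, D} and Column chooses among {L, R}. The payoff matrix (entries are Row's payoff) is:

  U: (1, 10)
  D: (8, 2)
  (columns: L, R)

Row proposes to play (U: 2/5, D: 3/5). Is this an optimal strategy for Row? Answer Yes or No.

Against L this mix gives (2/5)·1 + (3/5)·8 = 26/5.
Against R this mix gives (2/5)·10 + (3/5)·2 = 26/5.
All of Column's active replies (L, R) yield 26/5, and no column does worse for Row. The mix makes Column indifferent and guarantees 26/5, so it is optimal.

Yes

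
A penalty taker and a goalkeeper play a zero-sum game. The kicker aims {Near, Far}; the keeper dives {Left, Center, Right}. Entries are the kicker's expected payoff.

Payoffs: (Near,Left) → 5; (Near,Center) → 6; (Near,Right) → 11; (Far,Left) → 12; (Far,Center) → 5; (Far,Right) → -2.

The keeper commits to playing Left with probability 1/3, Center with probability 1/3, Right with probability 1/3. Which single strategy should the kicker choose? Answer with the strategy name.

Expected payoff of Near: (1/3)·5 + (1/3)·6 + (1/3)·11 = 22/3.
Expected payoff of Far: (1/3)·12 + (1/3)·5 + (1/3)·(-2) = 5.
The largest is 22/3, so the kicker's best response is Near.

Near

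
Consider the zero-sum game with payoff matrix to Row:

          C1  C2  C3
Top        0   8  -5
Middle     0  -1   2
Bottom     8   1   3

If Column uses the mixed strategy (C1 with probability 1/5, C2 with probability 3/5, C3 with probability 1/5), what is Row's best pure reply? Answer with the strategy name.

Top

Expected payoff of Top: (1/5)·0 + (3/5)·8 + (1/5)·(-5) = 19/5.
Expected payoff of Middle: (1/5)·0 + (3/5)·(-1) + (1/5)·2 = -1/5.
Expected payoff of Bottom: (1/5)·8 + (3/5)·1 + (1/5)·3 = 14/5.
The largest is 19/5, so Row's best response is Top.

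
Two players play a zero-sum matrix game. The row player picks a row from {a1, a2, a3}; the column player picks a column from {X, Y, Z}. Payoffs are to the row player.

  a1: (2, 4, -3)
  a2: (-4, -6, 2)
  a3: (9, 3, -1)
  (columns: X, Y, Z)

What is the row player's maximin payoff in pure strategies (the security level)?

Row minima: a1 → -3, a2 → -6, a3 → -1.
The best of these is -1.

-1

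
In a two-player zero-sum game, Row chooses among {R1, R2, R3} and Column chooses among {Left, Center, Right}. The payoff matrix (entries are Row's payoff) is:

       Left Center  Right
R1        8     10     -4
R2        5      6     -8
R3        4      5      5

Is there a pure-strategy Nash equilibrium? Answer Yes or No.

Row minima: R1 → -4, R2 → -8, R3 → 4; maximin = 4.
Column maxima: Left → 8, Center → 10, Right → 5; minimax = 5.
4 ≠ 5, so no pure-strategy equilibrium exists.

No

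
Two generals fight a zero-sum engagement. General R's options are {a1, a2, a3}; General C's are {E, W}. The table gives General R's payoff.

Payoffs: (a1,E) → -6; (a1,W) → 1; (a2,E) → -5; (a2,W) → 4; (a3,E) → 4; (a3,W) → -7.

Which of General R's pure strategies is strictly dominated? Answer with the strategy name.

a1

a2 gives a strictly higher payoff than a1 against every column: -5 > -6, 4 > 1.
So a1 is strictly dominated and General R never plays it.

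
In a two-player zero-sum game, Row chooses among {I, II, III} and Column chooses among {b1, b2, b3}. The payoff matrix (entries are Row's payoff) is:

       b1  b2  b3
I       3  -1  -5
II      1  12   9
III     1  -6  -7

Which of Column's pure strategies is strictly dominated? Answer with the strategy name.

b2

b3 holds Row's payoff strictly below b2 in every row: -5 < -1, 9 < 12, -7 < -6.
So b2 is strictly dominated for Column.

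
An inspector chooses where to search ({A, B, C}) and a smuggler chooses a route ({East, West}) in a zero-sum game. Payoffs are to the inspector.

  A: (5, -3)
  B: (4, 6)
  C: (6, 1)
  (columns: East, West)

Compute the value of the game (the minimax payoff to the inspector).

Row minima: A → -3, B → 4, C → 1; maximin = 4.
Column maxima: East → 6, West → 6; minimax = 6.
4 ≠ 6, so there is no saddle point; optimal play is mixed.
A is strictly dominated by C, so the inspector never plays it.
On the remaining 2×2 (B, C vs East, West):
Let the inspector play B with probability p. Expected payoff against East: 4p + 6(1−p) = −2p + 6; against West: 6p + 1(1−p) = 5p + 1.
Setting these equal: −2p + 6 = 5p + 1 ⇒ −7p = -5 ⇒ p = 5/7, and the value is (-2)·(5/7) + 6 = 32/7.
For the smuggler: with q = P(East), equating B's and C's payoffs gives −2q + 6 = 5q + 1 ⇒ q = 5/7.

32/7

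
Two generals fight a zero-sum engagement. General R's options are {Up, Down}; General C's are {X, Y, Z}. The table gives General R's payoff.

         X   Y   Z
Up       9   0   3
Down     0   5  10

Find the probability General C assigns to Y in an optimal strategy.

9/14

Row minima: Up → 0, Down → 0; maximin = 0.
Column maxima: X → 9, Y → 5, Z → 10; minimax = 5.
0 ≠ 5, so there is no saddle point; optimal play is mixed.
Z is strictly dominated by Y (it gives General R strictly more in every row), so General C never plays it.
On the remaining 2×2 (Up, Down vs X, Y):
Let General R play Up with probability p. Expected payoff against X: 9p + 0(1−p) = 9p; against Y: 0p + 5(1−p) = −5p + 5.
Setting these equal: 9p = −5p + 5 ⇒ 14p = 5 ⇒ p = 5/14, and the value is (9)·(5/14) = 45/14.
For General C: with q = P(X), equating Up's and Down's payoffs gives 9q = −5q + 5 ⇒ q = 5/14.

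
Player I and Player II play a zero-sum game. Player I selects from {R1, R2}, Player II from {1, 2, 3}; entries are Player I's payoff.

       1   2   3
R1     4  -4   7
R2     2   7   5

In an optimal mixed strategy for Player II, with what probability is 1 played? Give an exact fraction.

Row minima: R1 → -4, R2 → 2; maximin = 2.
Column maxima: 1 → 4, 2 → 7, 3 → 7; minimax = 4.
2 ≠ 4, so there is no saddle point; optimal play is mixed.
3 is strictly dominated by 1 (it gives Player I strictly more in every row), so Player II never plays it.
On the remaining 2×2 (R1, R2 vs 1, 2):
Let Player I play R1 with probability p. Expected payoff against 1: 4p + 2(1−p) = 2p + 2; against 2: (-4)p + 7(1−p) = −11p + 7.
Setting these equal: 2p + 2 = −11p + 7 ⇒ 13p = 5 ⇒ p = 5/13, and the value is (2)·(5/13) + 2 = 36/13.
For Player II: with q = P(1), equating R1's and R2's payoffs gives 8q − 4 = −5q + 7 ⇒ q = 11/13.

11/13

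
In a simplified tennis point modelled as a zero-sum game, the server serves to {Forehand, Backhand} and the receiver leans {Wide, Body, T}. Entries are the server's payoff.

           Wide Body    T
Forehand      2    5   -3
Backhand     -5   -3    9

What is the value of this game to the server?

3/19

Row minima: Forehand → -3, Backhand → -5; maximin = -3.
Column maxima: Wide → 2, Body → 5, T → 9; minimax = 2.
-3 ≠ 2, so there is no saddle point; optimal play is mixed.
Body is strictly dominated by Wide (it gives the server strictly more in every row), so the receiver never plays it.
On the remaining 2×2 (Forehand, Backhand vs Wide, T):
Let the server play Forehand with probability p. Expected payoff against Wide: 2p + (-5)(1−p) = 7p − 5; against T: (-3)p + 9(1−p) = −12p + 9.
Setting these equal: 7p − 5 = −12p + 9 ⇒ 19p = 14 ⇒ p = 14/19, and the value is (7)·(14/19) − 5 = 3/19.
For the receiver: with q = P(Wide), equating Forehand's and Backhand's payoffs gives 5q − 3 = −14q + 9 ⇒ q = 12/19.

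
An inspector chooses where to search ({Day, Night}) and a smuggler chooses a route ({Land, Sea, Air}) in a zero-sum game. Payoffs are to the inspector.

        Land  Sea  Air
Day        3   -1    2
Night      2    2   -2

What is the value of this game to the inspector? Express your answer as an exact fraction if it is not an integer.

2/7

Row minima: Day → -1, Night → -2; maximin = -1.
Column maxima: Land → 3, Sea → 2, Air → 2; minimax = 2.
-1 ≠ 2, so there is no saddle point; optimal play is mixed.
Land is strictly dominated by Air (it gives the inspector strictly more in every row), so the smuggler never plays it.
On the remaining 2×2 (Day, Night vs Sea, Air):
Let the inspector play Day with probability p. Expected payoff against Sea: (-1)p + 2(1−p) = −3p + 2; against Air: 2p + (-2)(1−p) = 4p − 2.
Setting these equal: −3p + 2 = 4p − 2 ⇒ −7p = -4 ⇒ p = 4/7, and the value is (-3)·(4/7) + 2 = 2/7.
For the smuggler: with q = P(Sea), equating Day's and Night's payoffs gives −3q + 2 = 4q − 2 ⇒ q = 4/7.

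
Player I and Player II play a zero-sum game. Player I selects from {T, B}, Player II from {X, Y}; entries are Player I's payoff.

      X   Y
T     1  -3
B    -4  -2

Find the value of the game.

Row minima: T → -3, B → -4; maximin = -3.
Column maxima: X → 1, Y → -2; minimax = -2.
-3 ≠ -2, so there is no saddle point; optimal play is mixed.
Let Player I play T with probability p. Expected payoff against X: 1p + (-4)(1−p) = 5p − 4; against Y: (-3)p + (-2)(1−p) = −p − 2.
Setting these equal: 5p − 4 = −p − 2 ⇒ 6p = 2 ⇒ p = 1/3, and the value is (5)·(1/3) − 4 = -7/3.
For Player II: with q = P(X), equating T's and B's payoffs gives 4q − 3 = −2q − 2 ⇒ q = 1/6.

-7/3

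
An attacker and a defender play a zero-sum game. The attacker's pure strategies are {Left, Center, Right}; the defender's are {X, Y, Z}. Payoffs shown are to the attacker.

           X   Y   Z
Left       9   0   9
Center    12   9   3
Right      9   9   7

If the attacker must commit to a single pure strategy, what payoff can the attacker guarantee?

Row minima: Left → 0, Center → 3, Right → 7.
The best of these is 7.

7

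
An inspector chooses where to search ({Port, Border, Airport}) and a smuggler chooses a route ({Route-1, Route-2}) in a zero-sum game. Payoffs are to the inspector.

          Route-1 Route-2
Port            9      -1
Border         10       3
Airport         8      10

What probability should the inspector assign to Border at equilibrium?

Row minima: Port → -1, Border → 3, Airport → 8; maximin = 8.
Column maxima: Route-1 → 10, Route-2 → 10; minimax = 10.
8 ≠ 10, so there is no saddle point; optimal play is mixed.
Port is strictly dominated by Border, so the inspector never plays it.
On the remaining 2×2 (Border, Airport vs Route-1, Route-2):
Let the inspector play Border with probability p. Expected payoff against Route-1: 10p + 8(1−p) = 2p + 8; against Route-2: 3p + 10(1−p) = −7p + 10.
Setting these equal: 2p + 8 = −7p + 10 ⇒ 9p = 2 ⇒ p = 2/9, and the value is (2)·(2/9) + 8 = 76/9.
For the smuggler: with q = P(Route-1), equating Border's and Airport's payoffs gives 7q + 3 = −2q + 10 ⇒ q = 7/9.

2/9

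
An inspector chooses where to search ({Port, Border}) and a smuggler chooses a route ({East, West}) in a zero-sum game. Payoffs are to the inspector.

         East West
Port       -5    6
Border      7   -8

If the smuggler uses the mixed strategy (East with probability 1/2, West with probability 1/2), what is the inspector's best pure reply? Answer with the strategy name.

Port

Expected payoff of Port: (1/2)·(-5) + (1/2)·6 = 1/2.
Expected payoff of Border: (1/2)·7 + (1/2)·(-8) = -1/2.
The largest is 1/2, so the inspector's best response is Port.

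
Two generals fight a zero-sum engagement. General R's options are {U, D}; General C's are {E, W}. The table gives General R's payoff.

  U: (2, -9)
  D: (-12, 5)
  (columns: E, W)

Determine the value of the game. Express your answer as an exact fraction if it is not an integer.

Row minima: U → -9, D → -12; maximin = -9.
Column maxima: E → 2, W → 5; minimax = 2.
-9 ≠ 2, so there is no saddle point; optimal play is mixed.
Let General R play U with probability p. Expected payoff against E: 2p + (-12)(1−p) = 14p − 12; against W: (-9)p + 5(1−p) = −14p + 5.
Setting these equal: 14p − 12 = −14p + 5 ⇒ 28p = 17 ⇒ p = 17/28, and the value is (14)·(17/28) − 12 = -7/2.
For General C: with q = P(E), equating U's and D's payoffs gives 11q − 9 = −17q + 5 ⇒ q = 1/2.

-7/2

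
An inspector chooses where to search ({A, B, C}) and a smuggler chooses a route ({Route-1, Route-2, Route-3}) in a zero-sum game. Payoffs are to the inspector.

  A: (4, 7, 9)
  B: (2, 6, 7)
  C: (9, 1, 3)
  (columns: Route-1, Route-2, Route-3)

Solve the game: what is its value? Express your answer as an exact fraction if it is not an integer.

Row minima: A → 4, B → 2, C → 1; maximin = 4.
Column maxima: Route-1 → 9, Route-2 → 7, Route-3 → 9; minimax = 7.
4 ≠ 7, so there is no saddle point; optimal play is mixed.
B is strictly dominated by A, so the inspector never plays it.
Route-3 is strictly dominated by Route-2 (it gives the inspector strictly more in every row), so the smuggler never plays it.
On the remaining 2×2 (A, C vs Route-1, Route-2):
Let the inspector play A with probability p. Expected payoff against Route-1: 4p + 9(1−p) = −5p + 9; against Route-2: 7p + 1(1−p) = 6p + 1.
Setting these equal: −5p + 9 = 6p + 1 ⇒ −11p = -8 ⇒ p = 8/11, and the value is (-5)·(8/11) + 9 = 59/11.
For the smuggler: with q = P(Route-1), equating A's and C's payoffs gives −3q + 7 = 8q + 1 ⇒ q = 6/11.

59/11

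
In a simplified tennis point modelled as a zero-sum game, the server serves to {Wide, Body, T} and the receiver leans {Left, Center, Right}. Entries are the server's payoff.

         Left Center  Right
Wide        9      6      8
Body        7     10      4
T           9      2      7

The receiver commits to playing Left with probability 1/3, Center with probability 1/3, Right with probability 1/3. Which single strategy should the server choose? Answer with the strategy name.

Wide

Expected payoff of Wide: (1/3)·9 + (1/3)·6 + (1/3)·8 = 23/3.
Expected payoff of Body: (1/3)·7 + (1/3)·10 + (1/3)·4 = 7.
Expected payoff of T: (1/3)·9 + (1/3)·2 + (1/3)·7 = 6.
The largest is 23/3, so the server's best response is Wide.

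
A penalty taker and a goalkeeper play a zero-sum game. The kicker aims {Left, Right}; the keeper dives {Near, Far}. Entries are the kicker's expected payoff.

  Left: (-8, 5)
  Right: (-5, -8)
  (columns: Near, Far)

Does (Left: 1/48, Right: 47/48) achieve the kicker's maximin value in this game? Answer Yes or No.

No

Against Near this mix gives (1/48)·(-8) + (47/48)·(-5) = -81/16.
Against Far this mix gives (1/48)·5 + (47/48)·(-8) = -371/48.
The keeper will play Far, holding the kicker to -371/48. Shifting weight toward the row that does better against Far would raise this floor (the equalizing mix achieves -89/16 against both Far and Near), so the proposed strategy is not optimal.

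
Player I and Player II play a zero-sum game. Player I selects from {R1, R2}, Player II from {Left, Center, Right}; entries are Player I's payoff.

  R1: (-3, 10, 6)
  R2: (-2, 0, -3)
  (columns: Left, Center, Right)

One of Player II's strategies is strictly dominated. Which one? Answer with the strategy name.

Center

Left holds Player I's payoff strictly below Center in every row: -3 < 10, -2 < 0.
So Center is strictly dominated for Player II.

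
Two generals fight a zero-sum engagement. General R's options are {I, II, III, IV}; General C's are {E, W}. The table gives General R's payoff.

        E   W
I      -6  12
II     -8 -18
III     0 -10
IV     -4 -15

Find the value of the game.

Row minima: I → -6, II → -18, III → -10, IV → -15; maximin = -6.
Column maxima: E → 0, W → 12; minimax = 0.
-6 ≠ 0, so there is no saddle point; optimal play is mixed.
II is strictly dominated by I, so General R never plays it.
IV is strictly dominated by III, so General R never plays it.
On the remaining 2×2 (I, III vs E, W):
Let General R play I with probability p. Expected payoff against E: (-6)p + 0(1−p) = −6p; against W: 12p + (-10)(1−p) = 22p − 10.
Setting these equal: −6p = 22p − 10 ⇒ −28p = -10 ⇒ p = 5/14, and the value is (-6)·(5/14) = -15/7.
For General C: with q = P(E), equating I's and III's payoffs gives −18q + 12 = 10q − 10 ⇒ q = 11/14.

-15/7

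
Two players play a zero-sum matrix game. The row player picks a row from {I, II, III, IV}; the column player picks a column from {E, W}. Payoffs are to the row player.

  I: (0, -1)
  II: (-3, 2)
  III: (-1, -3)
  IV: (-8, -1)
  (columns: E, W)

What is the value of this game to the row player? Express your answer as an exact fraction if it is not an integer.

-1/2

Row minima: I → -1, II → -3, III → -3, IV → -8; maximin = -1.
Column maxima: E → 0, W → 2; minimax = 0.
-1 ≠ 0, so there is no saddle point; optimal play is mixed.
III is strictly dominated by I, so the row player never plays it.
IV is strictly dominated by II, so the row player never plays it.
On the remaining 2×2 (I, II vs E, W):
Let the row player play I with probability p. Expected payoff against E: 0p + (-3)(1−p) = 3p − 3; against W: (-1)p + 2(1−p) = −3p + 2.
Setting these equal: 3p − 3 = −3p + 2 ⇒ 6p = 5 ⇒ p = 5/6, and the value is (3)·(5/6) − 3 = -1/2.
For the column player: with q = P(E), equating I's and II's payoffs gives q − 1 = −5q + 2 ⇒ q = 1/2.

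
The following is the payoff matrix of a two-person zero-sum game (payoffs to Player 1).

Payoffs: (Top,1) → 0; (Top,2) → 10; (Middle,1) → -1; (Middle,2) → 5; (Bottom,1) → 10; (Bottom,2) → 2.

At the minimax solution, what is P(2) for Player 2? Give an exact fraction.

5/9

Row minima: Top → 0, Middle → -1, Bottom → 2; maximin = 2.
Column maxima: 1 → 10, 2 → 10; minimax = 10.
2 ≠ 10, so there is no saddle point; optimal play is mixed.
Middle is strictly dominated by Top, so Player 1 never plays it.
On the remaining 2×2 (Top, Bottom vs 1, 2):
Let Player 1 play Top with probability p. Expected payoff against 1: 0p + 10(1−p) = −10p + 10; against 2: 10p + 2(1−p) = 8p + 2.
Setting these equal: −10p + 10 = 8p + 2 ⇒ −18p = -8 ⇒ p = 4/9, and the value is (-10)·(4/9) + 10 = 50/9.
For Player 2: with q = P(1), equating Top's and Bottom's payoffs gives −10q + 10 = 8q + 2 ⇒ q = 4/9.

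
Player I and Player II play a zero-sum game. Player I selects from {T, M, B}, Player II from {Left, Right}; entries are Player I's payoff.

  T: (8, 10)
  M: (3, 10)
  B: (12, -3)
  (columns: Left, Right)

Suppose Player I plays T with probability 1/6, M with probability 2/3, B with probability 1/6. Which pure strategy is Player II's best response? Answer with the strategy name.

If Player II plays Left, Player I's expected payoff is (1/6)·8 + (2/3)·3 + (1/6)·12 = 16/3.
If Player II plays Right, Player I's expected payoff is (1/6)·10 + (2/3)·10 + (1/6)·(-3) = 47/6.
Player II minimizes Player I's payoff; the smallest is 16/3, so the best response is Left.

Left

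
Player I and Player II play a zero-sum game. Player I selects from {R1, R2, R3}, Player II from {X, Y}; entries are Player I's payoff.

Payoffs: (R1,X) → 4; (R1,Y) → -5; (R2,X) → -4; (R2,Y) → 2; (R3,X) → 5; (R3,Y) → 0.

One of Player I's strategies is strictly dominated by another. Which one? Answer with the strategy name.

R3 gives a strictly higher payoff than R1 against every column: 5 > 4, 0 > -5.
So R1 is strictly dominated and Player I never plays it.

R1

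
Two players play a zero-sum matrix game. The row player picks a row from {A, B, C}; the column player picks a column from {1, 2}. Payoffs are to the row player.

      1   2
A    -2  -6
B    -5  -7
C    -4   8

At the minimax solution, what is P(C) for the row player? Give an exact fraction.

1/4

Row minima: A → -6, B → -7, C → -4; maximin = -4.
Column maxima: 1 → -2, 2 → 8; minimax = -2.
-4 ≠ -2, so there is no saddle point; optimal play is mixed.
B is strictly dominated by A, so the row player never plays it.
On the remaining 2×2 (A, C vs 1, 2):
Let the row player play A with probability p. Expected payoff against 1: (-2)p + (-4)(1−p) = 2p − 4; against 2: (-6)p + 8(1−p) = −14p + 8.
Setting these equal: 2p − 4 = −14p + 8 ⇒ 16p = 12 ⇒ p = 3/4, and the value is (2)·(3/4) − 4 = -5/2.
For the column player: with q = P(1), equating A's and C's payoffs gives 4q − 6 = −12q + 8 ⇒ q = 7/8.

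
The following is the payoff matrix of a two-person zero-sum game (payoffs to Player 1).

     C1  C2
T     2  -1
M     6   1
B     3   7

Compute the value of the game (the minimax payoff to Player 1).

13/3

Row minima: T → -1, M → 1, B → 3; maximin = 3.
Column maxima: C1 → 6, C2 → 7; minimax = 6.
3 ≠ 6, so there is no saddle point; optimal play is mixed.
T is strictly dominated by M, so Player 1 never plays it.
On the remaining 2×2 (M, B vs C1, C2):
Let Player 1 play M with probability p. Expected payoff against C1: 6p + 3(1−p) = 3p + 3; against C2: 1p + 7(1−p) = −6p + 7.
Setting these equal: 3p + 3 = −6p + 7 ⇒ 9p = 4 ⇒ p = 4/9, and the value is (3)·(4/9) + 3 = 13/3.
For Player 2: with q = P(C1), equating M's and B's payoffs gives 5q + 1 = −4q + 7 ⇒ q = 2/3.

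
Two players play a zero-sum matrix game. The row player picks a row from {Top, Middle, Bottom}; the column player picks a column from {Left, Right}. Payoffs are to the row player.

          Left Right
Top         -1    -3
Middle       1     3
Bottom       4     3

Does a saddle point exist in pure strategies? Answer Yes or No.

Row minima: Top → -3, Middle → 1, Bottom → 3; maximin = 3.
Column maxima: Left → 4, Right → 3; minimax = 3.
maximin = minimax = 3, so a saddle point exists.

Yes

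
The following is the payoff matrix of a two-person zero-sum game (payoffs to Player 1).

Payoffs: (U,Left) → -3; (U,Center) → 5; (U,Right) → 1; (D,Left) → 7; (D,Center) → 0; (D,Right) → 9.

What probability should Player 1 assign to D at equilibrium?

Row minima: U → -3, D → 0; maximin = 0.
Column maxima: Left → 7, Center → 5, Right → 9; minimax = 5.
0 ≠ 5, so there is no saddle point; optimal play is mixed.
Right is strictly dominated by Left (it gives Player 1 strictly more in every row), so Player 2 never plays it.
On the remaining 2×2 (U, D vs Left, Center):
Let Player 1 play U with probability p. Expected payoff against Left: (-3)p + 7(1−p) = −10p + 7; against Center: 5p + 0(1−p) = 5p.
Setting these equal: −10p + 7 = 5p ⇒ −15p = -7 ⇒ p = 7/15, and the value is (-10)·(7/15) + 7 = 7/3.
For Player 2: with q = P(Left), equating U's and D's payoffs gives −8q + 5 = 7q ⇒ q = 1/3.

8/15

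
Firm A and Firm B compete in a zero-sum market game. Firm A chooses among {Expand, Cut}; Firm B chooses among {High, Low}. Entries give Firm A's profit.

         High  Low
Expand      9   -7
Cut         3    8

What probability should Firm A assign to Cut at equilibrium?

Row minima: Expand → -7, Cut → 3; maximin = 3.
Column maxima: High → 9, Low → 8; minimax = 8.
3 ≠ 8, so there is no saddle point; optimal play is mixed.
Let Firm A play Expand with probability p. Expected payoff against High: 9p + 3(1−p) = 6p + 3; against Low: (-7)p + 8(1−p) = −15p + 8.
Setting these equal: 6p + 3 = −15p + 8 ⇒ 21p = 5 ⇒ p = 5/21, and the value is (6)·(5/21) + 3 = 31/7.
For Firm B: with q = P(High), equating Expand's and Cut's payoffs gives 16q − 7 = −5q + 8 ⇒ q = 5/7.

16/21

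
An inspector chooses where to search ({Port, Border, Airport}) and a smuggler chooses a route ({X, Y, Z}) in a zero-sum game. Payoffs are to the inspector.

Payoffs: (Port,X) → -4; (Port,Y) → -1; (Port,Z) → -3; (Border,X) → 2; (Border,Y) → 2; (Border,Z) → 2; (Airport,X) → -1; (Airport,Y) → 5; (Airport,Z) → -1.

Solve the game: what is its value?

2

Row minima: Port → -4, Border → 2, Airport → -1; maximin = 2.
Column maxima: X → 2, Y → 5, Z → 2; minimax = 2.
Since maximin = minimax = 2, there is a saddle point and the value is 2.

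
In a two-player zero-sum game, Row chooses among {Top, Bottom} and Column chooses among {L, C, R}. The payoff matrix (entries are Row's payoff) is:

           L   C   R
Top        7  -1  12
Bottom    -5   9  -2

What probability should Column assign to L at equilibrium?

5/11

Row minima: Top → -1, Bottom → -5; maximin = -1.
Column maxima: L → 7, C → 9, R → 12; minimax = 7.
-1 ≠ 7, so there is no saddle point; optimal play is mixed.
R is strictly dominated by L (it gives Row strictly more in every row), so Column never plays it.
On the remaining 2×2 (Top, Bottom vs L, C):
Let Row play Top with probability p. Expected payoff against L: 7p + (-5)(1−p) = 12p − 5; against C: (-1)p + 9(1−p) = −10p + 9.
Setting these equal: 12p − 5 = −10p + 9 ⇒ 22p = 14 ⇒ p = 7/11, and the value is (12)·(7/11) − 5 = 29/11.
For Column: with q = P(L), equating Top's and Bottom's payoffs gives 8q − 1 = −14q + 9 ⇒ q = 5/11.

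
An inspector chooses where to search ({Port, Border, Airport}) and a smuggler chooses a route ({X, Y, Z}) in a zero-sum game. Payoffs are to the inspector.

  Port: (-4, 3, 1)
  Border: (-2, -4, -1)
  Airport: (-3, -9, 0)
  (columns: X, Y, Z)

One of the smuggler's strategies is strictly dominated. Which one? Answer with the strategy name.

X holds the inspector's payoff strictly below Z in every row: -4 < 1, -2 < -1, -3 < 0.
So Z is strictly dominated for the smuggler.

Z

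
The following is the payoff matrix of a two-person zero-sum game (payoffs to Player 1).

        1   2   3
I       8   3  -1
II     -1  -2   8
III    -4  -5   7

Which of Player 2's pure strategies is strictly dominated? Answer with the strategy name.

1

2 holds Player 1's payoff strictly below 1 in every row: 3 < 8, -2 < -1, -5 < -4.
So 1 is strictly dominated for Player 2.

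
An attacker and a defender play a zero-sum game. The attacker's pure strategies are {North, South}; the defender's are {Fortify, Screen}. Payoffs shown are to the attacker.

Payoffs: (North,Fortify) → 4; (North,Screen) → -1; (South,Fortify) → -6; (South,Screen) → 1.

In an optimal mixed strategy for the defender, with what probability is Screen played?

5/6

Row minima: North → -1, South → -6; maximin = -1.
Column maxima: Fortify → 4, Screen → 1; minimax = 1.
-1 ≠ 1, so there is no saddle point; optimal play is mixed.
Let the attacker play North with probability p. Expected payoff against Fortify: 4p + (-6)(1−p) = 10p − 6; against Screen: (-1)p + 1(1−p) = −2p + 1.
Setting these equal: 10p − 6 = −2p + 1 ⇒ 12p = 7 ⇒ p = 7/12, and the value is (10)·(7/12) − 6 = -1/6.
For the defender: with q = P(Fortify), equating North's and South's payoffs gives 5q − 1 = −7q + 1 ⇒ q = 1/6.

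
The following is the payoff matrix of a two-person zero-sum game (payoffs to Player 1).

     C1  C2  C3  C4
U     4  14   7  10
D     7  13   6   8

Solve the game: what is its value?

Row minima: U → 4, D → 6; maximin = 6.
Column maxima: C1 → 7, C2 → 14, C3 → 7, C4 → 10; minimax = 7.
6 ≠ 7, so there is no saddle point; optimal play is mixed.
C2 is strictly dominated by C1 (it gives Player 1 strictly more in every row), so Player 2 never plays it.
C4 is strictly dominated by C1 (it gives Player 1 strictly more in every row), so Player 2 never plays it.
On the remaining 2×2 (U, D vs C1, C3):
Let Player 1 play U with probability p. Expected payoff against C1: 4p + 7(1−p) = −3p + 7; against C3: 7p + 6(1−p) = p + 6.
Setting these equal: −3p + 7 = p + 6 ⇒ −4p = -1 ⇒ p = 1/4, and the value is (-3)·(1/4) + 7 = 25/4.
For Player 2: with q = P(C1), equating U's and D's payoffs gives −3q + 7 = q + 6 ⇒ q = 1/4.

25/4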